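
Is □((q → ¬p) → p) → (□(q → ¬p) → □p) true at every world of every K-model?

Yes, valid

Tableau for the negation ¬(□((q → ¬p) → p) → (□(q → ¬p) → □p)):
1. ¬(□((q → ¬p) → p) → (□(q → ¬p) → □p)), u
2. □((q → ¬p) → p), u
3. ¬(□(q → ¬p) → □p), u
4. □(q → ¬p), u
5. ¬□p, u
6. ¬p, v
7. (q → ¬p) → p, v
8. q → ¬p, v
9. ¬(q → ¬p), v
10. q, v
11. p, v
Accessibility: uRv
Branch closes: p and ¬p both at v.
All branches of the negation close; one closing branch shown above.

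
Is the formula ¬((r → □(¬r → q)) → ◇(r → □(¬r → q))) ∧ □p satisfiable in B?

1. ¬((r → □(¬r → q)) → ◇(r → □(¬r → q))) ∧ □p, u
2. ¬((r → □(¬r → q)) → ◇(r → □(¬r → q))), u
3. □p, u
4. r → □(¬r → q), u
5. ¬◇(r → □(¬r → q)), u
6. p, u
7. ¬(r → □(¬r → q)), u
8. r, u
9. ¬□(¬r → q), u
10. □(¬r → q), u
11. ¬r → q, u
12. q, u
13. ¬(¬r → q), v
14. ¬r, v
15. ¬q, v
16. p, v
17. ¬(r → □(¬r → q)), v
18. r, v
19. ¬□(¬r → q), v
Accessibility: uRu, uRv, vRu, vRv
Branch closes: r and ¬r both at v.
Every branch closes; the branch above is one of them.

Unsatisfiable (every branch closes)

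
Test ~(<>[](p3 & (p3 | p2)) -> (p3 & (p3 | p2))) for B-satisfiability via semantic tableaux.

1. ~(<>[](p3 & (p3 | p2)) -> (p3 & (p3 | p2))), 0
2. <>[](p3 & (p3 | p2)), 0   [~->-rule on 1]
3. ~(p3 & (p3 | p2)), 0   [~->-rule on 1]
4. ~(p3 | p2), 0   [~&-rule on 3 (branches; this branch)]
5. ~p3, 0   [~|-rule on 4]
6. ~p2, 0   [~|-rule on 4]
7. [](p3 & (p3 | p2)), 1   [<>-rule on 2: fresh world 1, 0R1]
8. p3 & (p3 | p2), 0   [[]-rule on 7 via 1R0]
9. p3, 0   [&-rule on 8]
10. p3 | p2, 0   [&-rule on 8]
Accessibility: 0R0, 0R1, 1R0, 1R1
Branch closes: p3 and ~p3 both at 0.
(One branch shown.) All branches close.

Unsatisfiable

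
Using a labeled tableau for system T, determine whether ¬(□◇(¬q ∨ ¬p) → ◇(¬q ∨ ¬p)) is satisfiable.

Unsatisfiable (every branch closes)

1. ¬(□◇(¬q ∨ ¬p) → ◇(¬q ∨ ¬p)), 0
2. □◇(¬q ∨ ¬p), 0
3. ¬◇(¬q ∨ ¬p), 0
4. ◇(¬q ∨ ¬p), 0
5. ¬(¬q ∨ ¬p), 0
6. q, 0
7. p, 0
8. ¬q ∨ ¬p, 1
9. ◇(¬q ∨ ¬p), 1
10. ¬(¬q ∨ ¬p), 1
11. q, 1
12. p, 1
13. ¬p, 1
Accessibility: 0R0, 0R1, 1R1
Branch closes: p and ¬p both at 1.
All branches of the tableau close; one closing branch shown above.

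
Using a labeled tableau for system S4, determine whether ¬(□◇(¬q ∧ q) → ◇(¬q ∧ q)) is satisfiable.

Unsatisfiable (every branch closes)

1. ¬(□◇(¬q ∧ q) → ◇(¬q ∧ q)), 0
2. □◇(¬q ∧ q), 0
3. ¬◇(¬q ∧ q), 0
4. ◇(¬q ∧ q), 0
5. ¬(¬q ∧ q), 0
6. ¬q, 0
7. ¬q ∧ q, 1
8. ¬q, 1
9. q, 1
Accessibility: 0R0, 0R1, 1R1
Branch closes: q and ¬q both at 1.
(One branch shown.) All branches close.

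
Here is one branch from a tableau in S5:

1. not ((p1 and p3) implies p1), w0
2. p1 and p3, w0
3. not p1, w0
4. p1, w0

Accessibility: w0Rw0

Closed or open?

Both p1 and not p1 appear at w0.

Yes, closed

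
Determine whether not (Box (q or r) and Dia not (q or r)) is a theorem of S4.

Valid

Tableau for the negation Box (q or r) and Dia not (q or r):
1. Box (q or r) and Dia not (q or r), w0
2. Box (q or r), w0
3. Dia not (q or r), w0
4. q or r, w0
5. r, w0
6. not (q or r), w1
7. not q, w1
8. not r, w1
9. q or r, w1
10. r, w1
Accessibility: w0Rw0, w0Rw1, w1Rw1
Branch closes: r and not r both at w1.
Every branch of the negation's tableau closes; the branch above is one of them.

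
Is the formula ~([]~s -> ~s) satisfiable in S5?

1. ~([]~s -> ~s), w0
2. []~s, w0   [~->-rule on 1]
3. s, w0   [~->-rule on 1]
4. ~s, w0   [[]-rule on 2 via w0Rw0]
Accessibility: w0Rw0
Branch closes: s and ~s both at w0.
Every branch closes; the branch above is one of them.

Unsatisfiable (every branch closes)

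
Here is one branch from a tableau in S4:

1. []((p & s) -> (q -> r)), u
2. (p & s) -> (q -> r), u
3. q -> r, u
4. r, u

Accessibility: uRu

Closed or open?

Not closed

There is no literal clash: for every atom and world, at most one sign appears.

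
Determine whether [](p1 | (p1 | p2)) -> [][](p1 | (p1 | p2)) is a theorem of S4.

Yes, valid

Tableau for the negation ~([](p1 | (p1 | p2)) -> [][](p1 | (p1 | p2))):
1. ~([](p1 | (p1 | p2)) -> [][](p1 | (p1 | p2))), w0
2. [](p1 | (p1 | p2)), w0
3. ~[][](p1 | (p1 | p2)), w0
4. p1 | (p1 | p2), w0
5. p1 | p2, w0
6. p2, w0
7. ~[](p1 | (p1 | p2)), w1
8. p1 | (p1 | p2), w1
9. p1 | p2, w1
10. p2, w1
11. ~(p1 | (p1 | p2)), w2
12. ~p1, w2
13. ~(p1 | p2), w2
14. ~p2, w2
15. p1 | (p1 | p2), w2
16. p1 | p2, w2
17. p2, w2
Accessibility: w0Rw0, w0Rw1, w0Rw2, w1Rw1, w1Rw2, w2Rw2
Branch closes: p2 and ~p2 both at w2.
Every branch of the negation's tableau closes; the branch above is one of them.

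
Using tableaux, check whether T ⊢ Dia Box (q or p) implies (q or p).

Tableau for the negation not (Dia Box (q or p) implies (q or p)):
1. not (Dia Box (q or p) implies (q or p)), u
2. Dia Box (q or p), u
3. not (q or p), u
4. not q, u
5. not p, u
6. Box (q or p), v
7. q or p, v
8. p, v
Accessibility: uRu, uRv, vRv
The negation has an open branch (countermodel exists).

No, not valid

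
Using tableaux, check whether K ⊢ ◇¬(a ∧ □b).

Tableau for the negation ¬◇¬(a ∧ □b):
1. ¬◇¬(a ∧ □b), w0
The negation has an open branch (countermodel exists).

Not valid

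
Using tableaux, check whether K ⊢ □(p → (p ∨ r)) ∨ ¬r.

Tableau for the negation ¬(□(p → (p ∨ r)) ∨ ¬r):
1. ¬(□(p → (p ∨ r)) ∨ ¬r), 0
2. ¬□(p → (p ∨ r)), 0   [¬∨-rule on 1]
3. r, 0   [¬∨-rule on 1]
4. ¬(p → (p ∨ r)), 1   [¬□-rule on 2: fresh world 1, 0R1]
5. p, 1   [¬→-rule on 4]
6. ¬(p ∨ r), 1   [¬→-rule on 4]
7. ¬p, 1   [¬∨-rule on 6]
8. ¬r, 1   [¬∨-rule on 6]
Accessibility: 0R1
Branch closes: p and ¬p both at 1.
All branches of the negation close; one closing branch shown above.

Yes, valid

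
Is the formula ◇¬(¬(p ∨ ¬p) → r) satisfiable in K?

1. ◇¬(¬(p ∨ ¬p) → r), u
2. ¬(¬(p ∨ ¬p) → r), v   [◇-rule on 1: fresh world v, uRv]
3. ¬(p ∨ ¬p), v   [¬→-rule on 2]
4. ¬r, v   [¬→-rule on 2]
5. ¬p, v   [¬∨-rule on 3]
6. p, v   [¬∨-rule on 3]
Accessibility: uRv
Branch closes: p and ¬p both at v.
All branches of the tableau close; one closing branch shown above.

Unsatisfiable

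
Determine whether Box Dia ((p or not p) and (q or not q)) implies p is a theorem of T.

Tableau for the negation not (Box Dia ((p or not p) and (q or not q)) implies p):
1. not (Box Dia ((p or not p) and (q or not q)) implies p), 0
2. Box Dia ((p or not p) and (q or not q)), 0   [neg-implies-rule on 1]
3. not p, 0   [neg-implies-rule on 1]
4. Dia ((p or not p) and (q or not q)), 0   [Box-rule on 2 via 0R0]
5. (p or not p) and (q or not q), 1   [Dia-rule on 4: fresh world 1, 0R1]
6. p or not p, 1   [and-rule on 5]
7. q or not q, 1   [and-rule on 5]
8. Dia ((p or not p) and (q or not q)), 1   [Box-rule on 2 via 0R1]
9. not p, 1   [or-rule on 6 (branches; this branch)]
10. not q, 1   [or-rule on 7 (branches; this branch)]
11. (p or not p) and (q or not q), 2   [Dia-rule on 8: fresh world 2, 1R2]
12. p or not p, 2   [and-rule on 11]
13. q or not q, 2   [and-rule on 11]
14. not p, 2   [or-rule on 12 (branches; this branch)]
15. not q, 2   [or-rule on 13 (branches; this branch)]
Accessibility: 0R0, 0R1, 1R1, 1R2, 2R2
The negation has an open branch (countermodel exists).

Not valid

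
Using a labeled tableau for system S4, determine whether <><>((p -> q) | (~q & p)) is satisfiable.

1. <><>((p -> q) | (~q & p)), 0
2. <>((p -> q) | (~q & p)), 1
3. (p -> q) | (~q & p), 2
4. ~q & p, 2
5. ~q, 2
6. p, 2
Accessibility: 0R0, 0R1, 0R2, 1R1, 1R2, 2R2

Satisfiable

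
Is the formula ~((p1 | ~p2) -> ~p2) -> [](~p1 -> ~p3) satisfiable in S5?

1. ~((p1 | ~p2) -> ~p2) -> [](~p1 -> ~p3), u
2. [](~p1 -> ~p3), u   [->-rule on 1 (branches; this branch)]
3. ~p1 -> ~p3, u   [[]-rule on 2 via uRu]
4. ~p3, u   [->-rule on 3 (branches; this branch)]
Accessibility: uRu

Satisfiable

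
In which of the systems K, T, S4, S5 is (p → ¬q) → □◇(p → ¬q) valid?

S5

S5-tableau for the negation ¬((p → ¬q) → □◇(p → ¬q)):
1. ¬((p → ¬q) → □◇(p → ¬q)), w0
2. p → ¬q, w0   [¬→-rule on 1]
3. ¬□◇(p → ¬q), w0   [¬→-rule on 1]
4. ¬q, w0   [→-rule on 2 (branches; this branch)]
5. ¬◇(p → ¬q), w1   [¬□-rule on 3: fresh world w1, w0Rw1]
6. ¬(p → ¬q), w0   [¬◇-rule on 5 via w1Rw0]
7. p, w0   [¬→-rule on 6]
8. q, w0   [¬→-rule on 6]
Accessibility: w0Rw0, w0Rw1, w1Rw0, w1Rw1
Branch closes: q and ¬q both at w0.
Every branch closes (one shown): valid in S5.
S4-tableau for the negation ¬((p → ¬q) → □◇(p → ¬q)):
1. ¬((p → ¬q) → □◇(p → ¬q)), w0
2. p → ¬q, w0   [¬→-rule on 1]
3. ¬□◇(p → ¬q), w0   [¬→-rule on 1]
4. ¬q, w0   [→-rule on 2 (branches; this branch)]
5. ¬◇(p → ¬q), w1   [¬□-rule on 3: fresh world w1, w0Rw1]
6. ¬(p → ¬q), w1   [¬◇-rule on 5 via w1Rw1]
7. p, w1   [¬→-rule on 6]
8. q, w1   [¬→-rule on 6]
Accessibility: w0Rw0, w0Rw1, w1Rw1
Complete open branch: countermodel on an S4-frame, so not valid in S4, nor in K, T (the same frame is also a K-frame and a T-frame).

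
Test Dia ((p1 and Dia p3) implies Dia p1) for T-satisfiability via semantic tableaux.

Satisfiable

1. Dia ((p1 and Dia p3) implies Dia p1), u
2. (p1 and Dia p3) implies Dia p1, v
3. Dia p1, v
4. p1, w
Accessibility: uRu, uRv, vRv, vRw, wRw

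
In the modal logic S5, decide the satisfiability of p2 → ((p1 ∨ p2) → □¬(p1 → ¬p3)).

1. p2 → ((p1 ∨ p2) → □¬(p1 → ¬p3)), w0
2. (p1 ∨ p2) → □¬(p1 → ¬p3), w0
3. □¬(p1 → ¬p3), w0
4. ¬(p1 → ¬p3), w0
5. p1, w0
6. p3, w0
Accessibility: w0Rw0

Satisfiable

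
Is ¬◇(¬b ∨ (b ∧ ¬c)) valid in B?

Invalid (countermodel exists)

Tableau for the negation ◇(¬b ∨ (b ∧ ¬c)):
1. ◇(¬b ∨ (b ∧ ¬c)), w0
2. ¬b ∨ (b ∧ ¬c), w1   [◇-rule on 1: fresh world w1, w0Rw1]
3. b ∧ ¬c, w1   [∨-rule on 2 (branches; this branch)]
4. b, w1   [∧-rule on 3]
5. ¬c, w1   [∧-rule on 3]
Accessibility: w0Rw0, w0Rw1, w1Rw0, w1Rw1
The negation has an open branch (countermodel exists).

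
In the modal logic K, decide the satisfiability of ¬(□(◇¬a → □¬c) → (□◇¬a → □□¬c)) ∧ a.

Unsatisfiable (every branch closes)

1. ¬(□(◇¬a → □¬c) → (□◇¬a → □□¬c)) ∧ a, 0
2. ¬(□(◇¬a → □¬c) → (□◇¬a → □□¬c)), 0   [∧-rule on 1]
3. a, 0   [∧-rule on 1]
4. □(◇¬a → □¬c), 0   [¬→-rule on 2]
5. ¬(□◇¬a → □□¬c), 0   [¬→-rule on 2]
6. □◇¬a, 0   [¬→-rule on 5]
7. ¬□□¬c, 0   [¬→-rule on 5]
8. ¬□¬c, 1   [¬□-rule on 7: fresh world 1, 0R1]
9. ◇¬a → □¬c, 1   [□-rule on 4 via 0R1]
10. ◇¬a, 1   [□-rule on 6 via 0R1]
11. ¬◇¬a, 1   [→-rule on 9 (branches; this branch)]
12. c, 2   [¬□-rule on 8: fresh world 2, 1R2]
13. a, 2   [¬◇-rule on 11 via 1R2]
14. ¬a, 3   [◇-rule on 10: fresh world 3, 1R3]
15. a, 3   [¬◇-rule on 11 via 1R3]
Accessibility: 0R1, 1R2, 1R3
Branch closes: a and ¬a both at 3.
Every branch closes; the branch above is one of them.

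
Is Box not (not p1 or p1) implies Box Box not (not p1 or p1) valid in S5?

Tableau for the negation not (Box not (not p1 or p1) implies Box Box not (not p1 or p1)):
1. not (Box not (not p1 or p1) implies Box Box not (not p1 or p1)), 0
2. Box not (not p1 or p1), 0
3. not Box Box not (not p1 or p1), 0
4. not (not p1 or p1), 0
5. p1, 0
6. not p1, 0
Accessibility: 0R0
Branch closes: p1 and not p1 both at 0.
Every branch of the negation's tableau closes; the branch above is one of them.

Yes, valid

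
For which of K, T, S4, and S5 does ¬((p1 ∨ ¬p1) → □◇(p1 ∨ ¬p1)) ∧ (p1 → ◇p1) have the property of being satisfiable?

K

K-tableau for the formula:
1. ¬((p1 ∨ ¬p1) → □◇(p1 ∨ ¬p1)) ∧ (p1 → ◇p1), 0
2. ¬((p1 ∨ ¬p1) → □◇(p1 ∨ ¬p1)), 0
3. p1 → ◇p1, 0
4. p1 ∨ ¬p1, 0
5. ¬□◇(p1 ∨ ¬p1), 0
6. ◇p1, 0
7. ¬p1, 0
8. ¬◇(p1 ∨ ¬p1), 1
9. p1, 2
Accessibility: 0R1, 0R2
Complete open branch: satisfiable in K.
T-tableau for the formula:
1. ¬((p1 ∨ ¬p1) → □◇(p1 ∨ ¬p1)) ∧ (p1 → ◇p1), 0
2. ¬((p1 ∨ ¬p1) → □◇(p1 ∨ ¬p1)), 0
3. p1 → ◇p1, 0
4. p1 ∨ ¬p1, 0
5. ¬□◇(p1 ∨ ¬p1), 0
6. ◇p1, 0
7. ¬p1, 0
8. ¬◇(p1 ∨ ¬p1), 1
9. ¬(p1 ∨ ¬p1), 1
10. ¬p1, 1
11. p1, 1
Accessibility: 0R0, 0R1, 1R1
Branch closes: p1 and ¬p1 both at 1.
Every branch closes (one shown): unsatisfiable in T, hence also in S4, S5 (every S4/S5-frame is a T-frame).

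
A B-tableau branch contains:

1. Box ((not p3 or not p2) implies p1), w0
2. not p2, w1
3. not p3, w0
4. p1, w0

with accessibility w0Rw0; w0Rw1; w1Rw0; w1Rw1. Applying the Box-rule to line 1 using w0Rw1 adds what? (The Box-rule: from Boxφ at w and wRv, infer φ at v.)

(not p3 or not p2) implies p1, w1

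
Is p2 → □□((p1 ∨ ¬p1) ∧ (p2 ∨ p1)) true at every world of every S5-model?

Tableau for the negation ¬(p2 → □□((p1 ∨ ¬p1) ∧ (p2 ∨ p1))):
1. ¬(p2 → □□((p1 ∨ ¬p1) ∧ (p2 ∨ p1))), 0
2. p2, 0
3. ¬□□((p1 ∨ ¬p1) ∧ (p2 ∨ p1)), 0
4. ¬□((p1 ∨ ¬p1) ∧ (p2 ∨ p1)), 1
5. ¬((p1 ∨ ¬p1) ∧ (p2 ∨ p1)), 2
6. ¬(p2 ∨ p1), 2
7. ¬p2, 2
8. ¬p1, 2
Accessibility: 0R0, 0R1, 0R2, 1R0, 1R1, 1R2, 2R0, 2R1, 2R2
The negation has an open branch (countermodel exists).

Invalid (countermodel exists)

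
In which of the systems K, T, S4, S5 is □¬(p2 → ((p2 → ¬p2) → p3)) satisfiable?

T-tableau for the formula:
1. □¬(p2 → ((p2 → ¬p2) → p3)), w0
2. ¬(p2 → ((p2 → ¬p2) → p3)), w0   [□-rule on 1 via w0Rw0]
3. p2, w0   [¬→-rule on 2]
4. ¬((p2 → ¬p2) → p3), w0   [¬→-rule on 2]
5. p2 → ¬p2, w0   [¬→-rule on 4]
6. ¬p3, w0   [¬→-rule on 4]
7. ¬p2, w0   [→-rule on 5 (branches; this branch)]
Accessibility: w0Rw0
Branch closes: p2 and ¬p2 both at w0.
Every branch closes (one shown): unsatisfiable in T, hence also in S4, S5 (every S4/S5-frame is a T-frame).
K-tableau for the formula:
1. □¬(p2 → ((p2 → ¬p2) → p3)), w0
Complete open branch: satisfiable in K.

K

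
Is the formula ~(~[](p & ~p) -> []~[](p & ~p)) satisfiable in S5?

1. ~(~[](p & ~p) -> []~[](p & ~p)), w0
2. ~[](p & ~p), w0
3. ~[]~[](p & ~p), w0
4. ~(p & ~p), w1
5. p, w1
6. [](p & ~p), w2
7. p & ~p, w0
8. p, w0
9. ~p, w0
Accessibility: w0Rw0, w0Rw1, w0Rw2, w1Rw0, w1Rw1, w1Rw2, w2Rw0, w2Rw1, w2Rw2
Branch closes: p and ~p both at w0.
All branches of the tableau close; one closing branch shown above.

Unsatisfiable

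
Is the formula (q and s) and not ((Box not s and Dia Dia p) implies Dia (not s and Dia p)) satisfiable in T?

Unsatisfiable (every branch closes)

1. (q and s) and not ((Box not s and Dia Dia p) implies Dia (not s and Dia p)), 0
2. q and s, 0   [and-rule on 1]
3. not ((Box not s and Dia Dia p) implies Dia (not s and Dia p)), 0   [and-rule on 1]
4. q, 0   [and-rule on 2]
5. s, 0   [and-rule on 2]
6. Box not s and Dia Dia p, 0   [neg-implies-rule on 3]
7. not Dia (not s and Dia p), 0   [neg-implies-rule on 3]
8. Box not s, 0   [and-rule on 6]
9. Dia Dia p, 0   [and-rule on 6]
10. not (not s and Dia p), 0   [neg-Dia-rule on 7 via 0R0]
11. not s, 0   [Box-rule on 8 via 0R0]
Accessibility: 0R0
Branch closes: s and not s both at 0.
Every branch closes; the branch above is one of them.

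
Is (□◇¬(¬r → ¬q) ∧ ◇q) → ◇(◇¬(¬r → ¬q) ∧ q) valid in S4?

Valid

Tableau for the negation ¬((□◇¬(¬r → ¬q) ∧ ◇q) → ◇(◇¬(¬r → ¬q) ∧ q)):
1. ¬((□◇¬(¬r → ¬q) ∧ ◇q) → ◇(◇¬(¬r → ¬q) ∧ q)), u
2. □◇¬(¬r → ¬q) ∧ ◇q, u
3. ¬◇(◇¬(¬r → ¬q) ∧ q), u
4. □◇¬(¬r → ¬q), u
5. ◇q, u
6. ¬(◇¬(¬r → ¬q) ∧ q), u
7. ◇¬(¬r → ¬q), u
8. ¬◇¬(¬r → ¬q), u
9. ¬r → ¬q, u
10. ¬q, u
11. q, v
12. ¬(◇¬(¬r → ¬q) ∧ q), v
13. ◇¬(¬r → ¬q), v
14. ¬r → ¬q, v
15. ¬◇¬(¬r → ¬q), v
16. r, v
17. ¬(¬r → ¬q), w
18. ¬r, w
19. q, w
20. ¬(◇¬(¬r → ¬q) ∧ q), w
21. ◇¬(¬r → ¬q), w
22. ¬r → ¬q, w
23. ¬◇¬(¬r → ¬q), w
24. ¬q, w
Accessibility: uRu, uRv, uRw, vRv, wRw
Branch closes: q and ¬q both at w.
All branches of the negation close; one closing branch shown above.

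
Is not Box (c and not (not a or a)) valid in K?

Not valid

Tableau for the negation Box (c and not (not a or a)):
1. Box (c and not (not a or a)), u
The negation has an open branch (countermodel exists).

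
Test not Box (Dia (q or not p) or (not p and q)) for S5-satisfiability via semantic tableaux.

Satisfiable

1. not Box (Dia (q or not p) or (not p and q)), u
2. not (Dia (q or not p) or (not p and q)), v   [neg-Box-rule on 1: fresh world v, uRv]
3. not Dia (q or not p), v   [neg-or-rule on 2]
4. not (not p and q), v   [neg-or-rule on 2]
5. not (q or not p), u   [neg-Dia-rule on 3 via vRu]
6. not q, u   [neg-or-rule on 5]
7. p, u   [neg-or-rule on 5]
8. not (q or not p), v   [neg-Dia-rule on 3 via vRv]
9. not q, v   [neg-or-rule on 8]
10. p, v   [neg-or-rule on 8]
Accessibility: uRu, uRv, vRu, vRv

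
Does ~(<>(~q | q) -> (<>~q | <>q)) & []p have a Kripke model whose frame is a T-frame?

1. ~(<>(~q | q) -> (<>~q | <>q)) & []p, u
2. ~(<>(~q | q) -> (<>~q | <>q)), u
3. []p, u
4. <>(~q | q), u
5. ~(<>~q | <>q), u
6. ~<>~q, u
7. ~<>q, u
8. p, u
9. q, u
10. ~q, u
Accessibility: uRu
Branch closes: q and ~q both at u.
(One branch shown.) All branches close.

No, unsatisfiable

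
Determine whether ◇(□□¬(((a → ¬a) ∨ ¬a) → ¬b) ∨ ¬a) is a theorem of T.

Not valid

Tableau for the negation ¬◇(□□¬(((a → ¬a) ∨ ¬a) → ¬b) ∨ ¬a):
1. ¬◇(□□¬(((a → ¬a) ∨ ¬a) → ¬b) ∨ ¬a), 0
2. ¬(□□¬(((a → ¬a) ∨ ¬a) → ¬b) ∨ ¬a), 0
3. ¬□□¬(((a → ¬a) ∨ ¬a) → ¬b), 0
4. a, 0
5. ¬□¬(((a → ¬a) ∨ ¬a) → ¬b), 1
6. ¬(□□¬(((a → ¬a) ∨ ¬a) → ¬b) ∨ ¬a), 1
7. ¬□□¬(((a → ¬a) ∨ ¬a) → ¬b), 1
8. a, 1
9. ((a → ¬a) ∨ ¬a) → ¬b, 2
10. ¬b, 2
11. ¬□¬(((a → ¬a) ∨ ¬a) → ¬b), 3
12. ((a → ¬a) ∨ ¬a) → ¬b, 4
13. ¬b, 4
Accessibility: 0R0, 0R1, 1R1, 1R2, 1R3, 2R2, 3R3, 3R4, 4R4
The negation has an open branch (countermodel exists).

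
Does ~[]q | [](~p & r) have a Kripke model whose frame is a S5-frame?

Yes, satisfiable

1. ~[]q | [](~p & r), 0
2. [](~p & r), 0
3. ~p & r, 0
4. ~p, 0
5. r, 0
Accessibility: 0R0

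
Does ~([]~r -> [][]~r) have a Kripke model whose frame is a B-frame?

Yes, satisfiable

1. ~([]~r -> [][]~r), w0
2. []~r, w0   [~->-rule on 1]
3. ~[][]~r, w0   [~->-rule on 1]
4. ~r, w0   [[]-rule on 2 via w0Rw0]
5. ~[]~r, w1   [~[]-rule on 3: fresh world w1, w0Rw1]
6. ~r, w1   [[]-rule on 2 via w0Rw1]
7. r, w2   [~[]-rule on 5: fresh world w2, w1Rw2]
Accessibility: w0Rw0, w0Rw1, w1Rw0, w1Rw1, w1Rw2, w2Rw1, w2Rw2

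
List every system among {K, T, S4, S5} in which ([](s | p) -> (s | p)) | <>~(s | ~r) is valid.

T, S4, S5

K-tableau for the negation ~(([](s | p) -> (s | p)) | <>~(s | ~r)):
1. ~(([](s | p) -> (s | p)) | <>~(s | ~r)), w0
2. ~([](s | p) -> (s | p)), w0
3. ~<>~(s | ~r), w0
4. [](s | p), w0
5. ~(s | p), w0
6. ~s, w0
7. ~p, w0
Complete open branch: countermodel on a K-frame, so not valid in K.
T-tableau for the negation ~(([](s | p) -> (s | p)) | <>~(s | ~r)):
1. ~(([](s | p) -> (s | p)) | <>~(s | ~r)), w0
2. ~([](s | p) -> (s | p)), w0
3. ~<>~(s | ~r), w0
4. [](s | p), w0
5. ~(s | p), w0
6. ~s, w0
7. ~p, w0
8. s | ~r, w0
9. s | p, w0
10. ~r, w0
11. p, w0
Accessibility: w0Rw0
Branch closes: p and ~p both at w0.
Every branch closes (one shown): valid in T, hence also in S4, S5 (every theorem of T is a theorem of S4 and S5).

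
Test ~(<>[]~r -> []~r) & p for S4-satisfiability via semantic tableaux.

Yes, satisfiable

1. ~(<>[]~r -> []~r) & p, u
2. ~(<>[]~r -> []~r), u   [&-rule on 1]
3. p, u   [&-rule on 1]
4. <>[]~r, u   [~->-rule on 2]
5. ~[]~r, u   [~->-rule on 2]
6. []~r, v   [<>-rule on 4: fresh world v, uRv]
7. ~r, v   [[]-rule on 6 via vRv]
8. r, w   [~[]-rule on 5: fresh world w, uRw]
Accessibility: uRu, uRv, uRw, vRv, wRw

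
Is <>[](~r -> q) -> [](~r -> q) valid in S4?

No, not valid

Tableau for the negation ~(<>[](~r -> q) -> [](~r -> q)):
1. ~(<>[](~r -> q) -> [](~r -> q)), 0
2. <>[](~r -> q), 0   [~->-rule on 1]
3. ~[](~r -> q), 0   [~->-rule on 1]
4. [](~r -> q), 1   [<>-rule on 2: fresh world 1, 0R1]
5. ~r -> q, 1   [[]-rule on 4 via 1R1]
6. q, 1   [->-rule on 5 (branches; this branch)]
7. ~(~r -> q), 2   [~[]-rule on 3: fresh world 2, 0R2]
8. ~r, 2   [~->-rule on 7]
9. ~q, 2   [~->-rule on 7]
Accessibility: 0R0, 0R1, 0R2, 1R1, 2R2
The negation has an open branch (countermodel exists).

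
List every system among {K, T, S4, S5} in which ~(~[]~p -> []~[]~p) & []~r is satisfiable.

S5-tableau for the formula:
1. ~(~[]~p -> []~[]~p) & []~r, u
2. ~(~[]~p -> []~[]~p), u   [&-rule on 1]
3. []~r, u   [&-rule on 1]
4. ~[]~p, u   [~->-rule on 2]
5. ~[]~[]~p, u   [~->-rule on 2]
6. ~r, u   [[]-rule on 3 via uRu]
7. p, v   [~[]-rule on 4: fresh world v, uRv]
8. ~r, v   [[]-rule on 3 via uRv]
9. []~p, w   [~[]-rule on 5: fresh world w, uRw]
10. ~r, w   [[]-rule on 3 via uRw]
11. ~p, u   [[]-rule on 9 via wRu]
12. ~p, v   [[]-rule on 9 via wRv]
Accessibility: uRu, uRv, uRw, vRu, vRv, vRw, wRu, wRv, wRw
Branch closes: p and ~p both at v.
Every branch closes (one shown): unsatisfiable in S5.
S4-tableau for the formula:
1. ~(~[]~p -> []~[]~p) & []~r, u
2. ~(~[]~p -> []~[]~p), u   [&-rule on 1]
3. []~r, u   [&-rule on 1]
4. ~[]~p, u   [~->-rule on 2]
5. ~[]~[]~p, u   [~->-rule on 2]
6. ~r, u   [[]-rule on 3 via uRu]
7. p, v   [~[]-rule on 4: fresh world v, uRv]
8. ~r, v   [[]-rule on 3 via uRv]
9. []~p, w   [~[]-rule on 5: fresh world w, uRw]
10. ~r, w   [[]-rule on 3 via uRw]
11. ~p, w   [[]-rule on 9 via wRw]
Accessibility: uRu, uRv, uRw, vRv, wRw
Complete open branch: satisfiable in S4, hence also in K, T (this S4-model is also a K-model and a T-model).

K, T, S4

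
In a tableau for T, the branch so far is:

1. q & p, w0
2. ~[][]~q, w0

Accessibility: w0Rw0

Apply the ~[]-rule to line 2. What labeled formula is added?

a fresh world w1 with w0Rw1, and ~[]~q at w1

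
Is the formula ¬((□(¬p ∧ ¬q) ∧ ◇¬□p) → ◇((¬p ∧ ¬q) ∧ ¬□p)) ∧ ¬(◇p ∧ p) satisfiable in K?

Unsatisfiable

1. ¬((□(¬p ∧ ¬q) ∧ ◇¬□p) → ◇((¬p ∧ ¬q) ∧ ¬□p)) ∧ ¬(◇p ∧ p), u
2. ¬((□(¬p ∧ ¬q) ∧ ◇¬□p) → ◇((¬p ∧ ¬q) ∧ ¬□p)), u
3. ¬(◇p ∧ p), u
4. □(¬p ∧ ¬q) ∧ ◇¬□p, u
5. ¬◇((¬p ∧ ¬q) ∧ ¬□p), u
6. □(¬p ∧ ¬q), u
7. ◇¬□p, u
8. ¬p, u
9. ¬□p, v
10. ¬((¬p ∧ ¬q) ∧ ¬□p), v
11. ¬p ∧ ¬q, v
12. ¬p, v
13. ¬q, v
14. □p, v
15. ¬p, w
16. p, w
Accessibility: uRv, vRw
Branch closes: p and ¬p both at w.
All branches of the tableau close; one closing branch shown above.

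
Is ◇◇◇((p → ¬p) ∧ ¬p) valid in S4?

Tableau for the negation ¬◇◇◇((p → ¬p) ∧ ¬p):
1. ¬◇◇◇((p → ¬p) ∧ ¬p), 0
2. ¬◇◇((p → ¬p) ∧ ¬p), 0
3. ¬◇((p → ¬p) ∧ ¬p), 0
4. ¬((p → ¬p) ∧ ¬p), 0
5. p, 0
Accessibility: 0R0
The negation has an open branch (countermodel exists).

Not valid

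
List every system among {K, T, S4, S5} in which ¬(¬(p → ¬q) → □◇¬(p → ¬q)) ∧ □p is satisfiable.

S5-tableau for the formula:
1. ¬(¬(p → ¬q) → □◇¬(p → ¬q)) ∧ □p, 0
2. ¬(¬(p → ¬q) → □◇¬(p → ¬q)), 0
3. □p, 0
4. ¬(p → ¬q), 0
5. ¬□◇¬(p → ¬q), 0
6. p, 0
7. q, 0
8. ¬◇¬(p → ¬q), 1
9. p, 1
10. p → ¬q, 0
11. p → ¬q, 1
12. ¬q, 0
Accessibility: 0R0, 0R1, 1R0, 1R1
Branch closes: q and ¬q both at 0.
Every branch closes (one shown): unsatisfiable in S5.
S4-tableau for the formula:
1. ¬(¬(p → ¬q) → □◇¬(p → ¬q)) ∧ □p, 0
2. ¬(¬(p → ¬q) → □◇¬(p → ¬q)), 0
3. □p, 0
4. ¬(p → ¬q), 0
5. ¬□◇¬(p → ¬q), 0
6. p, 0
7. q, 0
8. ¬◇¬(p → ¬q), 1
9. p, 1
10. p → ¬q, 1
11. ¬q, 1
Accessibility: 0R0, 0R1, 1R1
Complete open branch: satisfiable in S4, hence also in K, T (this S4-model is also a K-model and a T-model).

K, T, S4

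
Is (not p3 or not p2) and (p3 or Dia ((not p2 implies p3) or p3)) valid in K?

No, not valid

Tableau for the negation not ((not p3 or not p2) and (p3 or Dia ((not p2 implies p3) or p3))):
1. not ((not p3 or not p2) and (p3 or Dia ((not p2 implies p3) or p3))), 0
2. not (p3 or Dia ((not p2 implies p3) or p3)), 0   [neg-and-rule on 1 (branches; this branch)]
3. not p3, 0   [neg-or-rule on 2]
4. not Dia ((not p2 implies p3) or p3), 0   [neg-or-rule on 2]
The negation has an open branch (countermodel exists).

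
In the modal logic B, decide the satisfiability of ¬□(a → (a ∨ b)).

Unsatisfiable (every branch closes)

1. ¬□(a → (a ∨ b)), u
2. ¬(a → (a ∨ b)), v
3. a, v
4. ¬(a ∨ b), v
5. ¬a, v
6. ¬b, v
Accessibility: uRu, uRv, vRu, vRv
Branch closes: a and ¬a both at v.
(One branch shown.) All branches close.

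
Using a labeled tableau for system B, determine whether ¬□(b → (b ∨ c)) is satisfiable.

Unsatisfiable (every branch closes)

1. ¬□(b → (b ∨ c)), 0
2. ¬(b → (b ∨ c)), 1   [¬□-rule on 1: fresh world 1, 0R1]
3. b, 1   [¬→-rule on 2]
4. ¬(b ∨ c), 1   [¬→-rule on 2]
5. ¬b, 1   [¬∨-rule on 4]
6. ¬c, 1   [¬∨-rule on 4]
Accessibility: 0R0, 0R1, 1R0, 1R1
Branch closes: b and ¬b both at 1.
All branches of the tableau close; one closing branch shown above.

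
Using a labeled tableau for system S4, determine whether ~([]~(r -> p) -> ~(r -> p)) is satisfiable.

Unsatisfiable

1. ~([]~(r -> p) -> ~(r -> p)), 0
2. []~(r -> p), 0
3. r -> p, 0
4. ~(r -> p), 0
5. r, 0
6. ~p, 0
7. p, 0
Accessibility: 0R0
Branch closes: p and ~p both at 0.
(One branch shown.) All branches close.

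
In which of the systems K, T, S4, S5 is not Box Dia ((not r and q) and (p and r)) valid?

K-tableau for the negation Box Dia ((not r and q) and (p and r)):
1. Box Dia ((not r and q) and (p and r)), 0
Complete open branch: countermodel on a K-frame, so not valid in K.
T-tableau for the negation Box Dia ((not r and q) and (p and r)):
1. Box Dia ((not r and q) and (p and r)), 0
2. Dia ((not r and q) and (p and r)), 0
3. (not r and q) and (p and r), 1
4. not r and q, 1
5. p and r, 1
6. not r, 1
7. q, 1
8. p, 1
9. r, 1
Accessibility: 0R0, 0R1, 1R1
Branch closes: r and not r both at 1.
Every branch closes (one shown): valid in T, hence also in S4, S5 (every theorem of T is a theorem of S4 and S5).

T, S4, S5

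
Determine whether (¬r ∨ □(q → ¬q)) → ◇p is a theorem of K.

Not valid

Tableau for the negation ¬((¬r ∨ □(q → ¬q)) → ◇p):
1. ¬((¬r ∨ □(q → ¬q)) → ◇p), u
2. ¬r ∨ □(q → ¬q), u
3. ¬◇p, u
4. □(q → ¬q), u
The negation has an open branch (countermodel exists).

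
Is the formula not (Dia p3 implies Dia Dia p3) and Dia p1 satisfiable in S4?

Unsatisfiable

1. not (Dia p3 implies Dia Dia p3) and Dia p1, w0
2. not (Dia p3 implies Dia Dia p3), w0
3. Dia p1, w0
4. Dia p3, w0
5. not Dia Dia p3, w0
6. not Dia p3, w0
7. not p3, w0
8. p1, w1
9. not Dia p3, w1
10. not p3, w1
11. p3, w2
12. not Dia p3, w2
13. not p3, w2
Accessibility: w0Rw0, w0Rw1, w0Rw2, w1Rw1, w2Rw2
Branch closes: p3 and not p3 both at w2.
(One branch shown.) All branches close.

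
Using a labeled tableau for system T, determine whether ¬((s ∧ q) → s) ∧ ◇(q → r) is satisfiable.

Unsatisfiable (every branch closes)

1. ¬((s ∧ q) → s) ∧ ◇(q → r), w0
2. ¬((s ∧ q) → s), w0
3. ◇(q → r), w0
4. s ∧ q, w0
5. ¬s, w0
6. s, w0
7. q, w0
Accessibility: w0Rw0
Branch closes: s and ¬s both at w0.
All branches of the tableau close; one closing branch shown above.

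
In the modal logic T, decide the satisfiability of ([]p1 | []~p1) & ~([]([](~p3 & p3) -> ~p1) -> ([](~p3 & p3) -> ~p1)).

Unsatisfiable

1. ([]p1 | []~p1) & ~([]([](~p3 & p3) -> ~p1) -> ([](~p3 & p3) -> ~p1)), u
2. []p1 | []~p1, u
3. ~([]([](~p3 & p3) -> ~p1) -> ([](~p3 & p3) -> ~p1)), u
4. []([](~p3 & p3) -> ~p1), u
5. ~([](~p3 & p3) -> ~p1), u
6. [](~p3 & p3), u
7. p1, u
8. [](~p3 & p3) -> ~p1, u
9. ~p3 & p3, u
10. ~p3, u
11. p3, u
Accessibility: uRu
Branch closes: p3 and ~p3 both at u.
All branches of the tableau close; one closing branch shown above.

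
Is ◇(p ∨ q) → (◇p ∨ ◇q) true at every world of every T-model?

Tableau for the negation ¬(◇(p ∨ q) → (◇p ∨ ◇q)):
1. ¬(◇(p ∨ q) → (◇p ∨ ◇q)), u
2. ◇(p ∨ q), u   [¬→-rule on 1]
3. ¬(◇p ∨ ◇q), u   [¬→-rule on 1]
4. ¬◇p, u   [¬∨-rule on 3]
5. ¬◇q, u   [¬∨-rule on 3]
6. ¬p, u   [¬◇-rule on 4 via uRu]
7. ¬q, u   [¬◇-rule on 5 via uRu]
8. p ∨ q, v   [◇-rule on 2: fresh world v, uRv]
9. ¬p, v   [¬◇-rule on 4 via uRv]
10. ¬q, v   [¬◇-rule on 5 via uRv]
11. q, v   [∨-rule on 8 (branches; this branch)]
Accessibility: uRu, uRv, vRv
Branch closes: q and ¬q both at v.
Every branch of the negation's tableau closes; the branch above is one of them.

Yes, valid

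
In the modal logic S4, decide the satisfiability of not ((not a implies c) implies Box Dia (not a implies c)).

1. not ((not a implies c) implies Box Dia (not a implies c)), 0
2. not a implies c, 0   [neg-implies-rule on 1]
3. not Box Dia (not a implies c), 0   [neg-implies-rule on 1]
4. c, 0   [implies-rule on 2 (branches; this branch)]
5. not Dia (not a implies c), 1   [neg-Box-rule on 3: fresh world 1, 0R1]
6. not (not a implies c), 1   [neg-Dia-rule on 5 via 1R1]
7. not a, 1   [neg-implies-rule on 6]
8. not c, 1   [neg-implies-rule on 6]
Accessibility: 0R0, 0R1, 1R1

Satisfiable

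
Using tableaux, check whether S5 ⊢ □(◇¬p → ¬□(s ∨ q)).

Tableau for the negation ¬□(◇¬p → ¬□(s ∨ q)):
1. ¬□(◇¬p → ¬□(s ∨ q)), w0
2. ¬(◇¬p → ¬□(s ∨ q)), w1
3. ◇¬p, w1
4. □(s ∨ q), w1
5. s ∨ q, w0
6. s ∨ q, w1
7. q, w0
8. q, w1
9. ¬p, w2
10. s ∨ q, w2
11. q, w2
Accessibility: w0Rw0, w0Rw1, w0Rw2, w1Rw0, w1Rw1, w1Rw2, w2Rw0, w2Rw1, w2Rw2
The negation has an open branch (countermodel exists).

No, not valid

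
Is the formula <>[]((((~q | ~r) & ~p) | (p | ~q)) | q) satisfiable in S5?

Satisfiable (open branch found)

1. <>[]((((~q | ~r) & ~p) | (p | ~q)) | q), u
2. []((((~q | ~r) & ~p) | (p | ~q)) | q), v   [<>-rule on 1: fresh world v, uRv]
3. (((~q | ~r) & ~p) | (p | ~q)) | q, u   [[]-rule on 2 via vRu]
4. (((~q | ~r) & ~p) | (p | ~q)) | q, v   [[]-rule on 2 via vRv]
5. q, u   [|-rule on 3 (branches; this branch)]
6. q, v   [|-rule on 4 (branches; this branch)]
Accessibility: uRu, uRv, vRu, vRv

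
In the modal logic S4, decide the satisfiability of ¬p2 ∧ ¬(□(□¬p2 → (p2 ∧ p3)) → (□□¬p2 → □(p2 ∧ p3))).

No, unsatisfiable

1. ¬p2 ∧ ¬(□(□¬p2 → (p2 ∧ p3)) → (□□¬p2 → □(p2 ∧ p3))), w0
2. ¬p2, w0
3. ¬(□(□¬p2 → (p2 ∧ p3)) → (□□¬p2 → □(p2 ∧ p3))), w0
4. □(□¬p2 → (p2 ∧ p3)), w0
5. ¬(□□¬p2 → □(p2 ∧ p3)), w0
6. □□¬p2, w0
7. ¬□(p2 ∧ p3), w0
8. □¬p2 → (p2 ∧ p3), w0
9. □¬p2, w0
10. ¬□¬p2, w0
11. ¬(p2 ∧ p3), w1
12. □¬p2 → (p2 ∧ p3), w1
13. □¬p2, w1
14. ¬p2, w1
15. ¬p3, w1
16. ¬□¬p2, w1
17. p2, w2
18. □¬p2 → (p2 ∧ p3), w2
19. □¬p2, w2
20. ¬p2, w2
Accessibility: w0Rw0, w0Rw1, w0Rw2, w1Rw1, w2Rw2
Branch closes: p2 and ¬p2 both at w2.
Every branch closes; the branch above is one of them.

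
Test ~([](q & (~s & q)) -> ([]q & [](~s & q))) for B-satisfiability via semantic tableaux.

No, unsatisfiable

1. ~([](q & (~s & q)) -> ([]q & [](~s & q))), 0
2. [](q & (~s & q)), 0   [~->-rule on 1]
3. ~([]q & [](~s & q)), 0   [~->-rule on 1]
4. q & (~s & q), 0   [[]-rule on 2 via 0R0]
5. q, 0   [&-rule on 4]
6. ~s & q, 0   [&-rule on 4]
7. ~s, 0   [&-rule on 6]
8. ~[](~s & q), 0   [~&-rule on 3 (branches; this branch)]
9. ~(~s & q), 1   [~[]-rule on 8: fresh world 1, 0R1]
10. q & (~s & q), 1   [[]-rule on 2 via 0R1]
11. q, 1   [&-rule on 10]
12. ~s & q, 1   [&-rule on 10]
13. ~s, 1   [&-rule on 12]
14. ~q, 1   [~&-rule on 9 (branches; this branch)]
Accessibility: 0R0, 0R1, 1R0, 1R1
Branch closes: q and ~q both at 1.
All branches of the tableau close; one closing branch shown above.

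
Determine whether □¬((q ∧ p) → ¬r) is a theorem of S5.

Tableau for the negation ¬□¬((q ∧ p) → ¬r):
1. ¬□¬((q ∧ p) → ¬r), w0
2. (q ∧ p) → ¬r, w1
3. ¬r, w1
Accessibility: w0Rw0, w0Rw1, w1Rw0, w1Rw1
The negation has an open branch (countermodel exists).

Not valid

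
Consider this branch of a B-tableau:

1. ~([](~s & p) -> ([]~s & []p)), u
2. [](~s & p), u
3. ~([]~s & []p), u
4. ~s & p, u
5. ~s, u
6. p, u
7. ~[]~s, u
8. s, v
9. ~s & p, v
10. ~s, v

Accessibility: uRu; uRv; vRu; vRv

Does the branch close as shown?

Yes, closed

Both s and ~s appear at v.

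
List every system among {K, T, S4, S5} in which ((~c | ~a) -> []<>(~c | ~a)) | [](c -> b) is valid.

S5

S5-tableau for the negation ~(((~c | ~a) -> []<>(~c | ~a)) | [](c -> b)):
1. ~(((~c | ~a) -> []<>(~c | ~a)) | [](c -> b)), 0
2. ~((~c | ~a) -> []<>(~c | ~a)), 0
3. ~[](c -> b), 0
4. ~c | ~a, 0
5. ~[]<>(~c | ~a), 0
6. ~a, 0
7. ~(c -> b), 1
8. c, 1
9. ~b, 1
10. ~<>(~c | ~a), 2
11. ~(~c | ~a), 0
12. c, 0
13. a, 0
Accessibility: 0R0, 0R1, 0R2, 1R0, 1R1, 1R2, 2R0, 2R1, 2R2
Branch closes: a and ~a both at 0.
Every branch closes (one shown): valid in S5.
S4-tableau for the negation ~(((~c | ~a) -> []<>(~c | ~a)) | [](c -> b)):
1. ~(((~c | ~a) -> []<>(~c | ~a)) | [](c -> b)), 0
2. ~((~c | ~a) -> []<>(~c | ~a)), 0
3. ~[](c -> b), 0
4. ~c | ~a, 0
5. ~[]<>(~c | ~a), 0
6. ~a, 0
7. ~(c -> b), 1
8. c, 1
9. ~b, 1
10. ~<>(~c | ~a), 2
11. ~(~c | ~a), 2
12. c, 2
13. a, 2
Accessibility: 0R0, 0R1, 0R2, 1R1, 2R2
Complete open branch: countermodel on an S4-frame, so not valid in S4, nor in K, T (the same frame is also a K-frame and a T-frame).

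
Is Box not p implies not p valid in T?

Tableau for the negation not (Box not p implies not p):
1. not (Box not p implies not p), w0
2. Box not p, w0
3. p, w0
4. not p, w0
Accessibility: w0Rw0
Branch closes: p and not p both at w0.
Every branch of the negation's tableau closes; the branch above is one of them.

Valid in T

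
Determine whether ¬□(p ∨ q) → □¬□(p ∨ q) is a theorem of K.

Tableau for the negation ¬(¬□(p ∨ q) → □¬□(p ∨ q)):
1. ¬(¬□(p ∨ q) → □¬□(p ∨ q)), 0
2. ¬□(p ∨ q), 0   [¬→-rule on 1]
3. ¬□¬□(p ∨ q), 0   [¬→-rule on 1]
4. ¬(p ∨ q), 1   [¬□-rule on 2: fresh world 1, 0R1]
5. ¬p, 1   [¬∨-rule on 4]
6. ¬q, 1   [¬∨-rule on 4]
7. □(p ∨ q), 2   [¬□-rule on 3: fresh world 2, 0R2]
Accessibility: 0R1, 0R2
The negation has an open branch (countermodel exists).

No, not valid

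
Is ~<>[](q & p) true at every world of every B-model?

Not valid

Tableau for the negation <>[](q & p):
1. <>[](q & p), 0
2. [](q & p), 1
3. q & p, 0
4. q, 0
5. p, 0
6. q & p, 1
7. q, 1
8. p, 1
Accessibility: 0R0, 0R1, 1R0, 1R1
The negation has an open branch (countermodel exists).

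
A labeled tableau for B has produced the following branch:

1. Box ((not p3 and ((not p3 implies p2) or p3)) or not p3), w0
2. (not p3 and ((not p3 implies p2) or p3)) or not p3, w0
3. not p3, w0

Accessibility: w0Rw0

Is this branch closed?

No atom appears with both signs at the same world.

No, open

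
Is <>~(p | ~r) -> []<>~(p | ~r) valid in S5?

Tableau for the negation ~(<>~(p | ~r) -> []<>~(p | ~r)):
1. ~(<>~(p | ~r) -> []<>~(p | ~r)), w0
2. <>~(p | ~r), w0
3. ~[]<>~(p | ~r), w0
4. ~(p | ~r), w1
5. ~p, w1
6. r, w1
7. ~<>~(p | ~r), w2
8. p | ~r, w0
9. p | ~r, w1
10. p | ~r, w2
11. ~r, w0
12. ~r, w1
Accessibility: w0Rw0, w0Rw1, w0Rw2, w1Rw0, w1Rw1, w1Rw2, w2Rw0, w2Rw1, w2Rw2
Branch closes: r and ~r both at w1.
Every branch of the negation's tableau closes; the branch above is one of them.

Valid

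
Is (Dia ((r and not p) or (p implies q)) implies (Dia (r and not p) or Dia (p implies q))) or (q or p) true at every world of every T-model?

Valid in T

Tableau for the negation not ((Dia ((r and not p) or (p implies q)) implies (Dia (r and not p) or Dia (p implies q))) or (q or p)):
1. not ((Dia ((r and not p) or (p implies q)) implies (Dia (r and not p) or Dia (p implies q))) or (q or p)), 0
2. not (Dia ((r and not p) or (p implies q)) implies (Dia (r and not p) or Dia (p implies q))), 0   [neg-or-rule on 1]
3. not (q or p), 0   [neg-or-rule on 1]
4. Dia ((r and not p) or (p implies q)), 0   [neg-implies-rule on 2]
5. not (Dia (r and not p) or Dia (p implies q)), 0   [neg-implies-rule on 2]
6. not q, 0   [neg-or-rule on 3]
7. not p, 0   [neg-or-rule on 3]
8. not Dia (r and not p), 0   [neg-or-rule on 5]
9. not Dia (p implies q), 0   [neg-or-rule on 5]
10. not (r and not p), 0   [neg-Dia-rule on 8 via 0R0]
11. not (p implies q), 0   [neg-Dia-rule on 9 via 0R0]
12. p, 0   [neg-implies-rule on 11]
Accessibility: 0R0
Branch closes: p and not p both at 0.
Every branch of the negation's tableau closes; the branch above is one of them.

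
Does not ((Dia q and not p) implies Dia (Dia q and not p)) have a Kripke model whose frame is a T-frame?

1. not ((Dia q and not p) implies Dia (Dia q and not p)), w0
2. Dia q and not p, w0
3. not Dia (Dia q and not p), w0
4. Dia q, w0
5. not p, w0
6. not (Dia q and not p), w0
7. not Dia q, w0
8. not q, w0
9. q, w1
10. not (Dia q and not p), w1
11. not q, w1
Accessibility: w0Rw0, w0Rw1, w1Rw1
Branch closes: q and not q both at w1.
Every branch closes; the branch above is one of them.

Unsatisfiable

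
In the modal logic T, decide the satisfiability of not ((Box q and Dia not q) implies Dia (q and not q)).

Unsatisfiable

1. not ((Box q and Dia not q) implies Dia (q and not q)), 0
2. Box q and Dia not q, 0
3. not Dia (q and not q), 0
4. Box q, 0
5. Dia not q, 0
6. not (q and not q), 0
7. q, 0
8. not q, 1
9. not (q and not q), 1
10. q, 1
Accessibility: 0R0, 0R1, 1R1
Branch closes: q and not q both at 1.
Every branch closes; the branch above is one of them.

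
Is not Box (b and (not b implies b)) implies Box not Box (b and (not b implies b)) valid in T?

Tableau for the negation not (not Box (b and (not b implies b)) implies Box not Box (b and (not b implies b))):
1. not (not Box (b and (not b implies b)) implies Box not Box (b and (not b implies b))), w0
2. not Box (b and (not b implies b)), w0
3. not Box not Box (b and (not b implies b)), w0
4. not (b and (not b implies b)), w1
5. not (not b implies b), w1
6. not b, w1
7. Box (b and (not b implies b)), w2
8. b and (not b implies b), w2
9. b, w2
10. not b implies b, w2
Accessibility: w0Rw0, w0Rw1, w0Rw2, w1Rw1, w2Rw2
The negation has an open branch (countermodel exists).

No, not valid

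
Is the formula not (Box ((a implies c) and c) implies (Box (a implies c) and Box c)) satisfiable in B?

1. not (Box ((a implies c) and c) implies (Box (a implies c) and Box c)), w0
2. Box ((a implies c) and c), w0   [neg-implies-rule on 1]
3. not (Box (a implies c) and Box c), w0   [neg-implies-rule on 1]
4. (a implies c) and c, w0   [Box-rule on 2 via w0Rw0]
5. a implies c, w0   [and-rule on 4]
6. c, w0   [and-rule on 4]
7. not Box (a implies c), w0   [neg-and-rule on 3 (branches; this branch)]
8. not (a implies c), w1   [neg-Box-rule on 7: fresh world w1, w0Rw1]
9. a, w1   [neg-implies-rule on 8]
10. not c, w1   [neg-implies-rule on 8]
11. (a implies c) and c, w1   [Box-rule on 2 via w0Rw1]
12. a implies c, w1   [and-rule on 11]
13. c, w1   [and-rule on 11]
Accessibility: w0Rw0, w0Rw1, w1Rw0, w1Rw1
Branch closes: c and not c both at w1.
All branches of the tableau close; one closing branch shown above.

No, unsatisfiable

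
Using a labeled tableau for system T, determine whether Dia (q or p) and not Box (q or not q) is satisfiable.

Unsatisfiable (every branch closes)

1. Dia (q or p) and not Box (q or not q), u
2. Dia (q or p), u
3. not Box (q or not q), u
4. q or p, v
5. p, v
6. not (q or not q), w
7. not q, w
8. q, w
Accessibility: uRu, uRv, uRw, vRv, wRw
Branch closes: q and not q both at w.
(One branch shown.) All branches close.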